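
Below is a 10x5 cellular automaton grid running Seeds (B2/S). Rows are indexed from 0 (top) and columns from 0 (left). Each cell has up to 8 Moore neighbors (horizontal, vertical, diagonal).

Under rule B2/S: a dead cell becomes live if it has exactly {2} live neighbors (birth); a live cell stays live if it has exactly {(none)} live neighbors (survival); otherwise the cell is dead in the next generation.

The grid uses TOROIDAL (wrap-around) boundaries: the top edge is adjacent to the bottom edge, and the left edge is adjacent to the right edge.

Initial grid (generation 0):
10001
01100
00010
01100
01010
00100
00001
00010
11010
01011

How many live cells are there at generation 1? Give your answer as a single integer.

Answer: 9

Derivation:
Simulating step by step:
Generation 0 (given above): 18 live cells
Generation 1: 9 live cells
00000
00000
10000
10001
10000
11001
00100
01000
00000
00000
Population at generation 1: 9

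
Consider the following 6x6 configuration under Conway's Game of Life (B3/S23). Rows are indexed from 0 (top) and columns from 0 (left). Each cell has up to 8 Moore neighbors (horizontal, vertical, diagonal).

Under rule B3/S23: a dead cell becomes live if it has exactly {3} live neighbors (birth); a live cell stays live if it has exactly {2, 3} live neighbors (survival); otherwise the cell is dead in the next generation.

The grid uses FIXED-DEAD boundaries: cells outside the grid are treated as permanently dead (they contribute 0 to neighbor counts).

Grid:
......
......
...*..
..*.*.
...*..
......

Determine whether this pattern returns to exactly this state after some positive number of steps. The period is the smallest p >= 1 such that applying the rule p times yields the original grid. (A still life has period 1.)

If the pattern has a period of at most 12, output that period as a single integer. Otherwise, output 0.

Simulating and comparing each generation to the original:
Gen 0 (original, given above): 4 live cells
Gen 1: 4 live cells, MATCHES original -> period = 1

Answer: 1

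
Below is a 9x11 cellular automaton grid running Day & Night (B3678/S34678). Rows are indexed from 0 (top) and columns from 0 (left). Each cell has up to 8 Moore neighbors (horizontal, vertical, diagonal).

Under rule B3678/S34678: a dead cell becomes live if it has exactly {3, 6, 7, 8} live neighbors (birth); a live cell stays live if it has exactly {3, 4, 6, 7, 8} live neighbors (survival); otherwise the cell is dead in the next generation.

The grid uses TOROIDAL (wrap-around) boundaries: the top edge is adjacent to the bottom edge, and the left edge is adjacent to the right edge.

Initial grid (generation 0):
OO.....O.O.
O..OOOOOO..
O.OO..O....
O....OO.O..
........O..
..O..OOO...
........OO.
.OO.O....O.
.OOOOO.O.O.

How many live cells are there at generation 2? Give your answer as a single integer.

Simulating step by step:
Generation 0 (given above): 37 live cells
Generation 1: 37 live cells
OO..O.OOO..
O..OOOOOO..
...O.O.OO.O
.O.........
...........
.......O.O.
.OOO.OOOO..
.OO.OO...OO
...OO.O....
Generation 2: 39 live cells
..O..O.OO..
OOOO..OO..O
O.O..O.OOO.
...........
...........
..O....O...
OOOO.OOOO.O
OO.O....O..
...OOOO.OOO
Population at generation 2: 39

Answer: 39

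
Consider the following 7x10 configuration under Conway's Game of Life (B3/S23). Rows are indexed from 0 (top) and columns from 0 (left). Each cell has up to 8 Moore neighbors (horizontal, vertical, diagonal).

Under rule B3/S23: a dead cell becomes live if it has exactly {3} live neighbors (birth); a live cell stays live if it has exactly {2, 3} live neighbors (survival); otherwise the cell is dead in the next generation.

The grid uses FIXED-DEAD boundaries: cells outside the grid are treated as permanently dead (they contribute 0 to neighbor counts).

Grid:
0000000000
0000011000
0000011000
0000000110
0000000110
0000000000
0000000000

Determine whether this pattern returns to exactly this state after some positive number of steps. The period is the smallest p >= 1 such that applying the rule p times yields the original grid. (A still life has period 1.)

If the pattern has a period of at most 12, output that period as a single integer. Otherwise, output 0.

Simulating and comparing each generation to the original:
Gen 0 (original, given above): 8 live cells
Gen 1: 6 live cells, differs from original
Gen 2: 8 live cells, MATCHES original -> period = 2

Answer: 2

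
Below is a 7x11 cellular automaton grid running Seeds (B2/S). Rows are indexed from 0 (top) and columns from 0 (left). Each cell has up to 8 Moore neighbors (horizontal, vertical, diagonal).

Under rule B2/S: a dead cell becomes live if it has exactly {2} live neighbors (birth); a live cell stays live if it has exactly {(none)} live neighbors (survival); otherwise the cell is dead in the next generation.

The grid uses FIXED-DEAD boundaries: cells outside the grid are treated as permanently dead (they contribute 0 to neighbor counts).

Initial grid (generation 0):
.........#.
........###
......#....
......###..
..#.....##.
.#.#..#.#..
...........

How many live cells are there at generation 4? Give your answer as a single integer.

Simulating step by step:
Generation 0 (given above): 15 live cells
Generation 1: 9 live cells
...........
.......#...
.....#....#
.....#.....
.#.#.#.....
...........
..#....#...
Generation 2: 9 live cells
...........
......#....
....#......
..#........
..#...#....
.#.##.#....
...........
Generation 3: 12 live cells
...........
.....#.....
...#.#.....
.#...#.....
....#..#...
.......#...
..####.....
Generation 4: 9 live cells
...........
......#....
..#........
..##.......
.....#..#..
..#.....#..
......#....
Population at generation 4: 9

Answer: 9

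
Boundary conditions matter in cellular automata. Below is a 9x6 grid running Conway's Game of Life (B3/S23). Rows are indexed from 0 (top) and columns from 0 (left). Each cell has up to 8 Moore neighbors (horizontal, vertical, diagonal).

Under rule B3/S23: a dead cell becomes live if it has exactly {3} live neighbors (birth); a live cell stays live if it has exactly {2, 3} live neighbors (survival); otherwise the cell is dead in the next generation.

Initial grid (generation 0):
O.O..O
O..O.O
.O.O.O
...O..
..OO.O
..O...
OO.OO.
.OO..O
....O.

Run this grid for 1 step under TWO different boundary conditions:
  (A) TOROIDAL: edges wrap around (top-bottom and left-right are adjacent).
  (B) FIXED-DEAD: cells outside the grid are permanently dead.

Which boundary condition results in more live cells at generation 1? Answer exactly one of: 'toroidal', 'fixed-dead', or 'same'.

Under TOROIDAL boundary, generation 1:
OO.O..
...O..
...O.O
O..O..
..OOO.
O....O
O..OOO
.OO..O
..OOO.
Population = 23

Under FIXED-DEAD boundary, generation 1:
.O..O.
O..O.O
...O..
...O..
..OOO.
......
O..OO.
OOO..O
......
Population = 17

Comparison: toroidal=23, fixed-dead=17 -> toroidal

Answer: toroidal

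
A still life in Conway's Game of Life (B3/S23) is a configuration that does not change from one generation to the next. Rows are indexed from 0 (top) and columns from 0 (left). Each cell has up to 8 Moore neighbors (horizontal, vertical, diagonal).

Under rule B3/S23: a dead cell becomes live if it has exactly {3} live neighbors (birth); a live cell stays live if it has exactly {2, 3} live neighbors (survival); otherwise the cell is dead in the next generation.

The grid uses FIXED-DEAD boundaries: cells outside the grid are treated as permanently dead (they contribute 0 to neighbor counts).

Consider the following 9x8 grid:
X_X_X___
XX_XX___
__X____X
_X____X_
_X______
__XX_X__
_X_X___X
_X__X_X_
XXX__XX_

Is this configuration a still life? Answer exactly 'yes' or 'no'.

Compute generation 1 and compare to generation 0 (given above):
Generation 1:
X_X_X___
X___X___
X_XX____
_XX_____
_X______
_X_XX___
_X_X_XX_
___XX_XX
XXX__XX_
Cell (1,1) differs: gen0=1 vs gen1=0 -> NOT a still life.

Answer: no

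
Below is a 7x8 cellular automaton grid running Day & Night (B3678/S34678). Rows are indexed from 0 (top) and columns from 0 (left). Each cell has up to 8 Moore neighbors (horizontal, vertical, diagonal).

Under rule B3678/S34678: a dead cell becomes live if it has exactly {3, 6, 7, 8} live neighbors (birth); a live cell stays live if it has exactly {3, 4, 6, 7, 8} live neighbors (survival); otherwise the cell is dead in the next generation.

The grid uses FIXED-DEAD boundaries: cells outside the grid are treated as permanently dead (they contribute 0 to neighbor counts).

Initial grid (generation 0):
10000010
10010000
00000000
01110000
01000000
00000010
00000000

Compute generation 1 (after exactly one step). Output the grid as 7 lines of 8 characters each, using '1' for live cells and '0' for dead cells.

Simulating step by step:
Generation 0 (given above): 9 live cells
Generation 1: 3 live cells
(generation 1 grid is the final answer)

Answer: 00000000
00000000
01010000
00100000
00000000
00000000
00000000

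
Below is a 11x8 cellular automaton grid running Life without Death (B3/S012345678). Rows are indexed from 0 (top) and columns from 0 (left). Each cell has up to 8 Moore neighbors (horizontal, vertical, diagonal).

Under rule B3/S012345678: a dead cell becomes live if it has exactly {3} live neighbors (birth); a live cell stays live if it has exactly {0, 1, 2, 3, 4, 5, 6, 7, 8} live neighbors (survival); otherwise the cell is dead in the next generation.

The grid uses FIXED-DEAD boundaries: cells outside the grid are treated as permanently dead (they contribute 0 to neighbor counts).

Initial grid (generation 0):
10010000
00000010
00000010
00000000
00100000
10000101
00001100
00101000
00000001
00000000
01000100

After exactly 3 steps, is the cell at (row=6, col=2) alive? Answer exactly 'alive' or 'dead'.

Simulating step by step:
Generation 0 (given above): 15 live cells
Generation 1: 21 live cells
10010000
00000010
00000010
00000000
00100000
10001111
00011110
00111100
00000001
00000000
01000100
Generation 2: 27 live cells
10010000
00000010
00000010
00000000
00100110
10001111
00111111
00111100
00011001
00000000
01000100
Generation 3: 38 live cells
10010000
00000010
00000010
00000110
00101111
11101111
01111111
00111101
00111101
00001000
01000100

Cell (6,2) at generation 3: 1 -> alive

Answer: alive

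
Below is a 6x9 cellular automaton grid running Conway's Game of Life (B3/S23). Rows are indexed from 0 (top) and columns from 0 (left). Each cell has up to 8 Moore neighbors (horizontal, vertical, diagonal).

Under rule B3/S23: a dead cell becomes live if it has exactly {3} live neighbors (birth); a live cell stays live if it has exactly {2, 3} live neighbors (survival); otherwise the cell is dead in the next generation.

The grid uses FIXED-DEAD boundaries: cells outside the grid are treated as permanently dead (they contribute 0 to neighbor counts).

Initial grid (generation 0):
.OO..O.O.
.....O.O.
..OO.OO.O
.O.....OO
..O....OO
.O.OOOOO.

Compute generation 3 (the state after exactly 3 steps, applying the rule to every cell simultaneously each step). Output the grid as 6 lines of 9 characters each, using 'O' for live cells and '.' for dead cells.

Simulating step by step:
Generation 0 (given above): 23 live cells
Generation 1: 23 live cells
.........
.O.O.O.OO
..O.OO..O
.O.O.....
.OOOOO...
..OOOOOOO
Generation 2: 17 live cells
.........
..OO.OOOO
.O...OOOO
.O.......
.O.....O.
.O....OO.
Generation 3: 21 live cells
(generation 3 grid is the final answer)

Answer: ......OO.
..O.OO..O
.O..OO..O
OOO.....O
OOO...OO.
......OO.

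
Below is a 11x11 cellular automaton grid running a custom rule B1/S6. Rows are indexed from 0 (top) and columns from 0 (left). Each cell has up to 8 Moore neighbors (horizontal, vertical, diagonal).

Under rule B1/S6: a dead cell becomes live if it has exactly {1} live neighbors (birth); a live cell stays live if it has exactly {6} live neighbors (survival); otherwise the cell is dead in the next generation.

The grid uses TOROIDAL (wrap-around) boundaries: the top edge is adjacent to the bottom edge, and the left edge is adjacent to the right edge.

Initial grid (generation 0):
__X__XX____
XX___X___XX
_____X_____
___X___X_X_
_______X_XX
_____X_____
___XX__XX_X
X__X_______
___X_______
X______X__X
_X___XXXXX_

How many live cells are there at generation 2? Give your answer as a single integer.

Answer: 23

Derivation:
Simulating step by step:
Generation 0 (given above): 33 live cells
Generation 1: 24 live cells
___X_______
___X___XX__
___X___X___
X_X__X_____
X_XX_X_____
__X________
_X_________
_X___XX____
______XXXX_
___X_______
___X_______
Generation 2: 23 live cells
______X__X_
_________X_
X____X___XX
_______XX__
___________
_____XX___X
___XX__X___
____X_____X
XX_X______X
_____X____X
___________
Population at generation 2: 23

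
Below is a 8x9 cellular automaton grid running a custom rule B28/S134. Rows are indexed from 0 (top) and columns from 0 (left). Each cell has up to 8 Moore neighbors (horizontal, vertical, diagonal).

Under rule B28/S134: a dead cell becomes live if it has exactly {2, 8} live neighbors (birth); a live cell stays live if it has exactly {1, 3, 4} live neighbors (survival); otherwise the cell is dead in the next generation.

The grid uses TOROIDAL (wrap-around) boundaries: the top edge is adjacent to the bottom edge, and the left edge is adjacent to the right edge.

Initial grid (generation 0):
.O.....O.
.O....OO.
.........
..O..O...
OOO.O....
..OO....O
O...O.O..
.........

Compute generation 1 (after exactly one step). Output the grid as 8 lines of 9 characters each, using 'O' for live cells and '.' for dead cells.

Answer: OOO.....O
OOO.....O
.OO..O.O.
O...OO...
.OO..O..O
..OO...O.
OOO.OO.OO
OO...OOOO

Derivation:
Simulating step by step:
Generation 0 (given above): 17 live cells
Generation 1: 35 live cells
(generation 1 grid is the final answer)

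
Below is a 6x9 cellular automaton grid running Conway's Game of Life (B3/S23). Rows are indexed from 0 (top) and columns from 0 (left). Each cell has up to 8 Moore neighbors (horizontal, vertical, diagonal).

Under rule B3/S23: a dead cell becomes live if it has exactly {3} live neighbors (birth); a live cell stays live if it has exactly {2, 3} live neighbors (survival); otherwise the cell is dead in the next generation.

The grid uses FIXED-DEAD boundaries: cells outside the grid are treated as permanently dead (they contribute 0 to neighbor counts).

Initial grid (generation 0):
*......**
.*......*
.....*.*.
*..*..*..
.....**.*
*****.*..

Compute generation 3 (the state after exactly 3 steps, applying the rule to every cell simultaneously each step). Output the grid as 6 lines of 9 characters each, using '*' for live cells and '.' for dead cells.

Answer: .......**
.....*..*
........*
....*...*
.*..*...*
.*.***.*.

Derivation:
Simulating step by step:
Generation 0 (given above): 19 live cells
Generation 1: 15 live cells
.......**
......*.*
......**.
....*....
*.....*..
.****.**.
Generation 2: 21 live cells
.......**
......*.*
.....***.
.....***.
.**.*.**.
.***.***.
Generation 3: 15 live cells
(generation 3 grid is the final answer)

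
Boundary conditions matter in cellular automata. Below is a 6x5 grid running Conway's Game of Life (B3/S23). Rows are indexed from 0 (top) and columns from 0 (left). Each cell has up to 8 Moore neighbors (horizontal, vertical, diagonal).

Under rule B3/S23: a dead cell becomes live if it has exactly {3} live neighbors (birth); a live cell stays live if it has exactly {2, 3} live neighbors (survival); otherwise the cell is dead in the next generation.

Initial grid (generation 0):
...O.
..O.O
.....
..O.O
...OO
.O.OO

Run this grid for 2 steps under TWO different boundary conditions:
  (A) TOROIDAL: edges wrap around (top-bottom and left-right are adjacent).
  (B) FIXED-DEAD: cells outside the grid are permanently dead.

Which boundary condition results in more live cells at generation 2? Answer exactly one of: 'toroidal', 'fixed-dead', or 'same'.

Under TOROIDAL boundary, generation 2:
....O
.....
.....
.....
.....
.....
Population = 1

Under FIXED-DEAD boundary, generation 2:
.....
.....
.....
.....
....O
...O.
Population = 2

Comparison: toroidal=1, fixed-dead=2 -> fixed-dead

Answer: fixed-dead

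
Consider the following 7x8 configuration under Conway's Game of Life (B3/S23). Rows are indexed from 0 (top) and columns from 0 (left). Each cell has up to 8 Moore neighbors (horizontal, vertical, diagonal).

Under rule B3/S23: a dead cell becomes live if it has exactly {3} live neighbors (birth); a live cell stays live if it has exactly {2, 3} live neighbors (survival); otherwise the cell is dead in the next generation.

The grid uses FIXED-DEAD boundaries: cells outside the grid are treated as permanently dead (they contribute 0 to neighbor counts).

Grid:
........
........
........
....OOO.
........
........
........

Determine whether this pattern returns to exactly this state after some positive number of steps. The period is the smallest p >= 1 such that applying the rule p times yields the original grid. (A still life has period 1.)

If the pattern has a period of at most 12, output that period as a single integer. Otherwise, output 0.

Simulating and comparing each generation to the original:
Gen 0 (original, given above): 3 live cells
Gen 1: 3 live cells, differs from original
Gen 2: 3 live cells, MATCHES original -> period = 2

Answer: 2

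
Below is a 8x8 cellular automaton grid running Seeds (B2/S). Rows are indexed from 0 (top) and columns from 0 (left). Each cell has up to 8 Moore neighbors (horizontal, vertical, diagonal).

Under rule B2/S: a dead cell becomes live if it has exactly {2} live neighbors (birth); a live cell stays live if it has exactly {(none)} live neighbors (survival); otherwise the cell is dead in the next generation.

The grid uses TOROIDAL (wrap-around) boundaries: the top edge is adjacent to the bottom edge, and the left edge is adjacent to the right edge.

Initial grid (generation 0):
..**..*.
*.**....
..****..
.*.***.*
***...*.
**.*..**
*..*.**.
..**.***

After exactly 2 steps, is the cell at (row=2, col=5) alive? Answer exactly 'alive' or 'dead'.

Simulating step by step:
Generation 0 (given above): 33 live cells
Generation 1: 5 live cells
*.......
......**
.......*
........
........
........
........
*.......
Generation 2: 5 live cells
.*....*.
........
*.......
........
........
........
........
.*.....*

Cell (2,5) at generation 2: 0 -> dead

Answer: dead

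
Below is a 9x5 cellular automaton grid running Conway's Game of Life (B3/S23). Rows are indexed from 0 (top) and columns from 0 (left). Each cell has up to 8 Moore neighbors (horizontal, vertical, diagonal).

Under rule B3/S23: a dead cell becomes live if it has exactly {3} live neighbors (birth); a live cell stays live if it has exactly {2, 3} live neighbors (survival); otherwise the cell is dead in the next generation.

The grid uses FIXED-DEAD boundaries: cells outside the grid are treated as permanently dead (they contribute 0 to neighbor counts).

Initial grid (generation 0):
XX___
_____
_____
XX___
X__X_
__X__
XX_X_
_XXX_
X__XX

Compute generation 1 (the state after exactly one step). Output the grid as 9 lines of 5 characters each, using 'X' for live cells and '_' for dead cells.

Simulating step by step:
Generation 0 (given above): 16 live cells
Generation 1: 12 live cells
(generation 1 grid is the final answer)

Answer: _____
_____
_____
XX___
X_X__
X_XX_
X__X_
_____
_X_XX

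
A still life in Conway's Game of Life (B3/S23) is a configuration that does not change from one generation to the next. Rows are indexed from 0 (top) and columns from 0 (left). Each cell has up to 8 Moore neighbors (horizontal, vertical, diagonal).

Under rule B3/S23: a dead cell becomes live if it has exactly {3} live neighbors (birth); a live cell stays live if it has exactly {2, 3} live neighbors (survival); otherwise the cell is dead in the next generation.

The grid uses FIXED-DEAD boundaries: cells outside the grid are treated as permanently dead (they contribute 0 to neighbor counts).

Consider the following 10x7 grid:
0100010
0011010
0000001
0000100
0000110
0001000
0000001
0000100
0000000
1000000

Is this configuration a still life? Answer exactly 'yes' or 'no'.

Compute generation 1 and compare to generation 0 (given above):
Generation 1:
0010100
0010111
0001110
0000100
0001110
0000110
0000000
0000000
0000000
0000000
Cell (0,1) differs: gen0=1 vs gen1=0 -> NOT a still life.

Answer: no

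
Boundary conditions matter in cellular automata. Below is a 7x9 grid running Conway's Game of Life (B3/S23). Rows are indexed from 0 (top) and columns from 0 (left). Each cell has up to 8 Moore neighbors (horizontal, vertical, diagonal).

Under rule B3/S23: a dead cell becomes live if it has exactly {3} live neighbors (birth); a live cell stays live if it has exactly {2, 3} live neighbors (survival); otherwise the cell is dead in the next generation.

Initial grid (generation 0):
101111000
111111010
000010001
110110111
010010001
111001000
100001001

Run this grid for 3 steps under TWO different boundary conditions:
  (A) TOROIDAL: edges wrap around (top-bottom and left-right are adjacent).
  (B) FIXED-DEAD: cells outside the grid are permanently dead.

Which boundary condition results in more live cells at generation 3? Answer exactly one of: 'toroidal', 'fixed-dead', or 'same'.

Under TOROIDAL boundary, generation 3:
000010010
001000100
010000000
000010000
000001000
000110100
000100000
Population = 11

Under FIXED-DEAD boundary, generation 3:
000001010
000011010
000000011
100010111
100000100
111010000
001010000
Population = 20

Comparison: toroidal=11, fixed-dead=20 -> fixed-dead

Answer: fixed-dead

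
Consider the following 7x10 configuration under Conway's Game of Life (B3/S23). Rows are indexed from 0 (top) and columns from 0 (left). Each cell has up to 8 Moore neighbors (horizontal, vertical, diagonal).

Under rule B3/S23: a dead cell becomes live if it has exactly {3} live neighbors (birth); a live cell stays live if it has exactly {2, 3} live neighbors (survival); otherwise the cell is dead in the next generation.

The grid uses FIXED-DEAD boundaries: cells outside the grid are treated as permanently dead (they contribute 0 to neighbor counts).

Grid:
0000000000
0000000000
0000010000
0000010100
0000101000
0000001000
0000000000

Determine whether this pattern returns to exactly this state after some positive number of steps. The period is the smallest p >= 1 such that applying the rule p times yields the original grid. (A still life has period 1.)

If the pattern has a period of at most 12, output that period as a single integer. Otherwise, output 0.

Simulating and comparing each generation to the original:
Gen 0 (original, given above): 6 live cells
Gen 1: 6 live cells, differs from original
Gen 2: 6 live cells, MATCHES original -> period = 2

Answer: 2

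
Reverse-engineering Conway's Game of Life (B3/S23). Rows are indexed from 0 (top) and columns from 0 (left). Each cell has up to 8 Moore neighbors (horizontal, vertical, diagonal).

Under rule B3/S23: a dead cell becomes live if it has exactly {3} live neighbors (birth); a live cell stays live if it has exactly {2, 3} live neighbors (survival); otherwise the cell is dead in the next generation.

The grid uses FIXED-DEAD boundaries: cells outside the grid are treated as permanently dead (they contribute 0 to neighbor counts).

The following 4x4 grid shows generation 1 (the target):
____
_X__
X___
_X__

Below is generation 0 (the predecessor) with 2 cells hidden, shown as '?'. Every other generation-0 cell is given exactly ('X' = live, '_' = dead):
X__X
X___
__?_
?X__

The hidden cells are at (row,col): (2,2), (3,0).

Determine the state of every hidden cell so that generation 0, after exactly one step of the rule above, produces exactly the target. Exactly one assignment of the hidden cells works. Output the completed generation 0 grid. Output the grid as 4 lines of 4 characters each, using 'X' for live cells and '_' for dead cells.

Answer: X__X
X___
__X_
XX__

Derivation:
Hidden generation-0 cells (in order): (2,2), (3,0).
A hidden cell only influences target cells in its own 3x3 neighborhood. Try each of the 2^2 = 4 assignments, step the completed generation 0 forward once under B3/S23, and compare with the target:
  (2,2)=_ (3,0)=_ -> step gives (1,1)='_' but target has 'X' -> reject
  (2,2)=_ (3,0)=X -> step gives (1,1)='_' but target has 'X' -> reject
  (2,2)=X (3,0)=_ -> step gives (2,0)='_' but target has 'X' -> reject
  (2,2)=X (3,0)=X -> step reproduces the target at every cell -> ACCEPT
Unique solution: (2,2)=live, (3,0)=live.
Check: live-neighbor counts of every cell in the completed generation 0:
1210
1322
3411
1221
Applying B3/S23 to generation 0 with these counts gives:
____
_X__
X___
_X__
which matches the target exactly.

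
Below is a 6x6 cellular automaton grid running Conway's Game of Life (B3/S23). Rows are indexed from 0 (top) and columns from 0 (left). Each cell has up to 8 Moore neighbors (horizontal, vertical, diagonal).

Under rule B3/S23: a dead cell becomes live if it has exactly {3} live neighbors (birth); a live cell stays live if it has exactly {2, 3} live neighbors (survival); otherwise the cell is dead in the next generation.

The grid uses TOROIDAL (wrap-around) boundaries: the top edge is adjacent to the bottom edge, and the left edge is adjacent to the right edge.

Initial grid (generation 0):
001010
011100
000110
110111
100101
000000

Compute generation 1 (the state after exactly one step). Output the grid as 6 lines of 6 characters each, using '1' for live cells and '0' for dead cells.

Answer: 011000
010000
000000
010000
011100
000111

Derivation:
Simulating step by step:
Generation 0 (given above): 15 live cells
Generation 1: 10 live cells
(generation 1 grid is the final answer)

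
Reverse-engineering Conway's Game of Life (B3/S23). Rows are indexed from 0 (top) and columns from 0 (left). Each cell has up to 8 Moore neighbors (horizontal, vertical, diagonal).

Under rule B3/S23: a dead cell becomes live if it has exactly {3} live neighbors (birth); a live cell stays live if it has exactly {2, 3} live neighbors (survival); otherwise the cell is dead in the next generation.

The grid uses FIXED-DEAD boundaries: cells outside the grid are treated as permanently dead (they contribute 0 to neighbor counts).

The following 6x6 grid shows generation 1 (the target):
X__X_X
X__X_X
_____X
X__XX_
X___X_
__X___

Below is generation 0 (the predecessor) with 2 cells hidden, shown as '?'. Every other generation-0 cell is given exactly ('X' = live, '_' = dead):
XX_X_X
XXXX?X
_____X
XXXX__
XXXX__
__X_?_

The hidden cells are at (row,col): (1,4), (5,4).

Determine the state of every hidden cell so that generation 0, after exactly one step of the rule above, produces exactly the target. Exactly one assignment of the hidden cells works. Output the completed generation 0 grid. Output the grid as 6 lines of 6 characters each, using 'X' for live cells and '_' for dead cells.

Answer: XX_X_X
XXXXXX
_____X
XXXX__
XXXX__
__X_X_

Derivation:
Hidden generation-0 cells (in order): (1,4), (5,4).
A hidden cell only influences target cells in its own 3x3 neighborhood. Try each of the 2^2 = 4 assignments, step the completed generation 0 forward once under B3/S23, and compare with the target:
  (1,4)=_ (5,4)=_ -> step gives (0,5)='_' but target has 'X' -> reject
  (1,4)=_ (5,4)=X -> step gives (0,5)='_' but target has 'X' -> reject
  (1,4)=X (5,4)=_ -> step gives (4,4)='_' but target has 'X' -> reject
  (1,4)=X (5,4)=X -> step reproduces the target at every cell -> ACCEPT
Unique solution: (1,4)=live, (5,4)=live.
Check: live-neighbor counts of every cell in the completed generation 0:
345352
344353
466552
355331
366531
243411
Applying B3/S23 to generation 0 with these counts gives:
X__X_X
X__X_X
_____X
X__XX_
X___X_
__X___
which matches the target exactly.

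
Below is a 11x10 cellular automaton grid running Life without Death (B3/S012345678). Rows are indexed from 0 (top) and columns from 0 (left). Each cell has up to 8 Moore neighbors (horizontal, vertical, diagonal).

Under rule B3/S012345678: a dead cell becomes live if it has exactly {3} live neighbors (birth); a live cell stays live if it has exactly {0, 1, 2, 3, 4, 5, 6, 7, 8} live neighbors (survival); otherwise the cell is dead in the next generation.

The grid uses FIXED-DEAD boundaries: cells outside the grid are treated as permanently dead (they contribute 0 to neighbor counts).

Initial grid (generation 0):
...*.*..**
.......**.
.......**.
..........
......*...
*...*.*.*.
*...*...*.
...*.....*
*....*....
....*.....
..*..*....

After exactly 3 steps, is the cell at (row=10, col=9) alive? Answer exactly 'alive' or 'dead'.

Answer: dead

Derivation:
Simulating step by step:
Generation 0 (given above): 23 live cells
Generation 1: 35 live cells
...*.*.***
......***.
.......**.
.......*..
.....***..
*...*.*.*.
*..***.***
...**....*
*...**....
....**....
..*..*....
Generation 2: 43 live cells
...*.*.***
......***.
.......**.
.......*..
.....****.
*..**.*.**
*..*******
...**.*..*
*...**....
...****...
..*.**....
Generation 3: 47 live cells
...*.*.***
......***.
.......**.
.......*..
....******
*..**.*.**
*.********
...**.*..*
*...**....
...****...
..*.***...

Cell (10,9) at generation 3: 0 -> dead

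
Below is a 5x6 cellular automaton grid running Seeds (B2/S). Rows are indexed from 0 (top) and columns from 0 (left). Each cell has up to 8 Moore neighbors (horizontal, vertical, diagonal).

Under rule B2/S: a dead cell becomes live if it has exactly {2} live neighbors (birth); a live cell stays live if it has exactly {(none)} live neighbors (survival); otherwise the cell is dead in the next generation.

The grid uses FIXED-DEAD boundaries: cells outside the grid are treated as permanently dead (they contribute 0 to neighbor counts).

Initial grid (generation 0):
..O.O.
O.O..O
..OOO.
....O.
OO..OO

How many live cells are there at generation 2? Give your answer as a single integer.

Answer: 0

Derivation:
Simulating step by step:
Generation 0 (given above): 13 live cells
Generation 1: 3 live cells
.....O
......
......
O.....
...O..
Generation 2: 0 live cells
......
......
......
......
......
Population at generation 2: 0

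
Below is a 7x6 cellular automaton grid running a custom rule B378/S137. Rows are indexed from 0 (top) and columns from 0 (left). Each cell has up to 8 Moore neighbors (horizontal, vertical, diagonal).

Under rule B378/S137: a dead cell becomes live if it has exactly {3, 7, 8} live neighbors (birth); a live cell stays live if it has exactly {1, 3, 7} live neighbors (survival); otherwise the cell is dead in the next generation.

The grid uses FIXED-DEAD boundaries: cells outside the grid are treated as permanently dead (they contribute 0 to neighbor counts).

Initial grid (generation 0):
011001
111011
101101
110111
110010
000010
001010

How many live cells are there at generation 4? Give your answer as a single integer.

Answer: 10

Derivation:
Simulating step by step:
Generation 0 (given above): 23 live cells
Generation 1: 16 live cells
101110
100001
010010
000001
111000
010001
000110
Generation 2: 16 live cells
111000
001000
010001
101001
010000
110111
000100
Generation 3: 13 live cells
110000
101000
011001
000001
000101
000011
001000
Generation 4: 10 live cells
010000
101000
010001
001000
000101
000110
000000
Population at generation 4: 10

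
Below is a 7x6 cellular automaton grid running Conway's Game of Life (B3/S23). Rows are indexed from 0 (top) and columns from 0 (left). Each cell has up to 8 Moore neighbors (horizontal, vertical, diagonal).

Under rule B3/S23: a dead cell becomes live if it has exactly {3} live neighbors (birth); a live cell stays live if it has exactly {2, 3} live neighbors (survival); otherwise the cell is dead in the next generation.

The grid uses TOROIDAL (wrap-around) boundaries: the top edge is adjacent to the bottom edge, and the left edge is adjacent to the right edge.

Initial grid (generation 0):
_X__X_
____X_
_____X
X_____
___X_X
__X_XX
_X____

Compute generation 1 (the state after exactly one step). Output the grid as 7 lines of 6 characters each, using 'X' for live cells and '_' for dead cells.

Answer: ______
____XX
_____X
X___XX
X__X_X
X_XXXX
XXXXXX

Derivation:
Simulating step by step:
Generation 0 (given above): 11 live cells
Generation 1: 20 live cells
(generation 1 grid is the final answer)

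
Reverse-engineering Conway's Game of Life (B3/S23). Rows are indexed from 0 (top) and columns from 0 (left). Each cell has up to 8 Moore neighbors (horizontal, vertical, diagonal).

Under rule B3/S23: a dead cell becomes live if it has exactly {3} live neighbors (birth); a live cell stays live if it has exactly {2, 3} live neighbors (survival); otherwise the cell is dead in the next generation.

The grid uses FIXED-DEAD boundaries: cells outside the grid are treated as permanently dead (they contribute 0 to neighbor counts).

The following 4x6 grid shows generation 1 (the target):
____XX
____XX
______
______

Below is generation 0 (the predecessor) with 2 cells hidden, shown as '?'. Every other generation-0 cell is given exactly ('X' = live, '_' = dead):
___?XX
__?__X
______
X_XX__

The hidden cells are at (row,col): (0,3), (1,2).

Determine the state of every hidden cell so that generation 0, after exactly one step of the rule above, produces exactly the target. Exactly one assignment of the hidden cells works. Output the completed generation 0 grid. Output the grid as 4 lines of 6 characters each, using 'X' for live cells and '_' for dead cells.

Hidden generation-0 cells (in order): (0,3), (1,2).
A hidden cell only influences target cells in its own 3x3 neighborhood. Try each of the 2^2 = 4 assignments, step the completed generation 0 forward once under B3/S23, and compare with the target:
  (0,3)=_ (1,2)=_ -> step reproduces the target at every cell -> ACCEPT
  (0,3)=_ (1,2)=X -> step gives (2,1)='X' but target has '_' -> reject
  (0,3)=X (1,2)=_ -> step gives (1,4)='_' but target has 'X' -> reject
  (0,3)=X (1,2)=X -> step gives (0,3)='X' but target has '_' -> reject
Unique solution: (0,3)=dead, (1,2)=dead.
Check: live-neighbor counts of every cell in the completed generation 0:
000122
000132
122221
021110
Applying B3/S23 to generation 0 with these counts gives:
____XX
____XX
______
______
which matches the target exactly.

Answer: ____XX
_____X
______
X_XX__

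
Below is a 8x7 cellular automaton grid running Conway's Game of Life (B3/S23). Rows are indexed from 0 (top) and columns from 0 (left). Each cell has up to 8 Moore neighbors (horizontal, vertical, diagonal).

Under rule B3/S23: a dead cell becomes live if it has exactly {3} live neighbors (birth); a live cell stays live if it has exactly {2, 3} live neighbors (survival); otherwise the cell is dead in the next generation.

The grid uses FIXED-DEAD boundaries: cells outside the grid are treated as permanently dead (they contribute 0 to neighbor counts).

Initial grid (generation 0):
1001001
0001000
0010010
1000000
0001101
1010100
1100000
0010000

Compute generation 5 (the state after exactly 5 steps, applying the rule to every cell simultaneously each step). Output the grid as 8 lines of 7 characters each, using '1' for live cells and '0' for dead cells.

Simulating step by step:
Generation 0 (given above): 16 live cells
Generation 1: 18 live cells
0000000
0011100
0000000
0001110
0101110
1010110
1011000
0100000
Generation 2: 17 live cells
0001000
0001000
0010010
0011010
0100001
1000010
1011100
0110000
Generation 3: 26 live cells
0000000
0011100
0010000
0111111
0110111
1011110
1011100
0110000
Generation 4: 11 live cells
0001000
0011000
0000000
0000001
1000000
1000001
1000010
0110000
Generation 5: 8 live cells
(generation 5 grid is the final answer)

Answer: 0011000
0011000
0000000
0000000
0000000
1100000
1000000
0100000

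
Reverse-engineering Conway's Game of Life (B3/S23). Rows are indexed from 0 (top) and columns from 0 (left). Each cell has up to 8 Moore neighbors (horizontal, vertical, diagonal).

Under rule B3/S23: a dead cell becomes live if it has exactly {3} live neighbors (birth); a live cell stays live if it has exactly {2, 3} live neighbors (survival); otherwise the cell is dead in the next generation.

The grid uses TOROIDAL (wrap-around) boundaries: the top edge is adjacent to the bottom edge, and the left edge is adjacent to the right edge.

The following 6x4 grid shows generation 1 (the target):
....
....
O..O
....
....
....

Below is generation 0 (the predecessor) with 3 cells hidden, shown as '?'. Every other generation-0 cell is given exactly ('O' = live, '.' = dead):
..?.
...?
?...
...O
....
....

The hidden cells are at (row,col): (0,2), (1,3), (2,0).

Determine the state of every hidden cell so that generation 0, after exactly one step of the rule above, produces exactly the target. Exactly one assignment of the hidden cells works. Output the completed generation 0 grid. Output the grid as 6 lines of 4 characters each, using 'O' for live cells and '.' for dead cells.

Answer: ....
...O
O...
...O
....
....

Derivation:
Hidden generation-0 cells (in order): (0,2), (1,3), (2,0).
A hidden cell only influences target cells in its own 3x3 neighborhood. Try each of the 2^3 = 8 assignments, step the completed generation 0 forward once under B3/S23, and compare with the target:
  (0,2)=. (1,3)=. (2,0)=. -> step gives (2,0)='.' but target has 'O' -> reject
  (0,2)=. (1,3)=. (2,0)=O -> step gives (2,0)='.' but target has 'O' -> reject
  (0,2)=. (1,3)=O (2,0)=. -> step gives (2,0)='.' but target has 'O' -> reject
  (0,2)=. (1,3)=O (2,0)=O -> step reproduces the target at every cell -> ACCEPT
  (0,2)=O (1,3)=. (2,0)=. -> step gives (2,0)='.' but target has 'O' -> reject
  (0,2)=O (1,3)=. (2,0)=O -> step gives (2,0)='.' but target has 'O' -> reject
  (0,2)=O (1,3)=O (2,0)=. -> step gives (2,0)='.' but target has 'O' -> reject
  (0,2)=O (1,3)=O (2,0)=O -> step gives (1,3)='O' but target has '.' -> reject
Unique solution: (0,2)=dead, (1,3)=live, (2,0)=live.
Check: live-neighbor counts of every cell in the completed generation 0:
1011
2111
2123
2111
1011
0000
Applying B3/S23 to generation 0 with these counts gives:
....
....
O..O
....
....
....
which matches the target exactly.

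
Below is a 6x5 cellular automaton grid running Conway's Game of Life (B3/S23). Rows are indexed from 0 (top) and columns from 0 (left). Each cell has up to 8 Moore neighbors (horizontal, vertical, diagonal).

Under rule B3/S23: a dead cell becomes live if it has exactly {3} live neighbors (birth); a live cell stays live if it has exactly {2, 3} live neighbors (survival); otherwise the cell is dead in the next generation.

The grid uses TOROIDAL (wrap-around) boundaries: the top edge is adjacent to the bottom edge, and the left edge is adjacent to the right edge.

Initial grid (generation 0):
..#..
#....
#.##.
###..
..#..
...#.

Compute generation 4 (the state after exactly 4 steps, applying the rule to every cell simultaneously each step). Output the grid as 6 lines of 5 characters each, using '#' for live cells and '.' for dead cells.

Simulating step by step:
Generation 0 (given above): 10 live cells
Generation 1: 12 live cells
.....
..###
#.##.
#...#
..##.
..##.
Generation 2: 11 live cells
....#
.##.#
#.#..
#....
.##..
..##.
Generation 3: 18 live cells
##..#
.##.#
#.###
#.#..
.###.
.###.
Generation 4: 4 live cells
(generation 4 grid is the final answer)

Answer: ....#
.....
.....
#....
#...#
.....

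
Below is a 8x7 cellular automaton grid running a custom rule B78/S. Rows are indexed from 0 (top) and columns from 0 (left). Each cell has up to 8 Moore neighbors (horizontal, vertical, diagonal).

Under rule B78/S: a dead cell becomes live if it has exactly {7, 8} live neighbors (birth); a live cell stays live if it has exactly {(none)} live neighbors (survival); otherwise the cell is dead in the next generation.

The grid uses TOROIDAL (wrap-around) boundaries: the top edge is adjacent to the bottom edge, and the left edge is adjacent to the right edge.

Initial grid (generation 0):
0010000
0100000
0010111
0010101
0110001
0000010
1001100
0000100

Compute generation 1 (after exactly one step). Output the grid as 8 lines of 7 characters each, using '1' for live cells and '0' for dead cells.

Simulating step by step:
Generation 0 (given above): 17 live cells
Generation 1: 0 live cells
(generation 1 grid is the final answer)

Answer: 0000000
0000000
0000000
0000000
0000000
0000000
0000000
0000000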